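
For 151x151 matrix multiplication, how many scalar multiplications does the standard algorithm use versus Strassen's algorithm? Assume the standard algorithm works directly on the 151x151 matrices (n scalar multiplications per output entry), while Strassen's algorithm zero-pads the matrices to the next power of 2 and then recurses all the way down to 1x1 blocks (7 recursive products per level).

Matrix multiplication for 151x151 matrices:

Strassen's algorithm requires power-of-2 dimensions. Pad 151x151 to 256x256 (next power of 2).

Standard algorithm: 151^3 = 3442951 multiplications
Strassen's algorithm: 7^(log2(256)) = 7^8 = 5764801 multiplications
Difference: 3442951 - 5764801 = -2321850 (Strassen uses MORE here due to padding overhead — for small or just-over-power-of-2 n, padding can outweigh the per-level savings)

Standard: 3442951 multiplications (151^3). Strassen: 5764801 multiplications (7^8, after padding to 256x256). Strassen reduces 8 recursive multiplications to 7 at each level.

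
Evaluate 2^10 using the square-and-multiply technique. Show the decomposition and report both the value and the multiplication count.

Computing 2^10 by squaring (build up from 2^1; each line after the first costs one multiplication):

2^1 = 2
2^2 = (2^1)^2 = 2^2 = 4
2^4 = (2^2)^2 = 4^2 = 16
2^5 = 2 * 2^4 = 2 * 16 = 32
2^10 = (2^5)^2 = 32^2 = 1024

Result: 1024
Multiplications needed: 4 (4 lines after 2^1)

2^10 = 1024. Using exponentiation by squaring, this requires 4 multiplications. The key idea: if the exponent is even, square the half-power; if odd, multiply by the base once.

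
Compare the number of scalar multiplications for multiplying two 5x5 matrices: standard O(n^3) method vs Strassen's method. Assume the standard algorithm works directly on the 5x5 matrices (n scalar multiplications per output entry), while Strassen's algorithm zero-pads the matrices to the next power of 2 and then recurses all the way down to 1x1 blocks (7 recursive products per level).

Matrix multiplication for 5x5 matrices:

Strassen's algorithm requires power-of-2 dimensions. Pad 5x5 to 8x8 (next power of 2).

Standard algorithm: 5^3 = 125 multiplications
Strassen's algorithm: 7^(log2(8)) = 7^3 = 343 multiplications
Difference: 125 - 343 = -218 (Strassen uses MORE here due to padding overhead — for small or just-over-power-of-2 n, padding can outweigh the per-level savings)

Standard: 125 multiplications (5^3). Strassen: 343 multiplications (7^3, after padding to 8x8). Strassen reduces 8 recursive multiplications to 7 at each level.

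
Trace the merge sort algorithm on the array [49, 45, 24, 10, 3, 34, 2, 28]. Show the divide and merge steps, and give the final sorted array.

Merge sort trace:

Split: [49, 45, 24, 10, 3, 34, 2, 28] -> [49, 45, 24, 10] and [3, 34, 2, 28]
  Split: [49, 45, 24, 10] -> [49, 45] and [24, 10]
    Split: [49, 45] -> [49] and [45]
    Merge: [49] + [45] -> [45, 49]
    Split: [24, 10] -> [24] and [10]
    Merge: [24] + [10] -> [10, 24]
  Merge: [45, 49] + [10, 24] -> [10, 24, 45, 49]
  Split: [3, 34, 2, 28] -> [3, 34] and [2, 28]
    Split: [3, 34] -> [3] and [34]
    Merge: [3] + [34] -> [3, 34]
    Split: [2, 28] -> [2] and [28]
    Merge: [2] + [28] -> [2, 28]
  Merge: [3, 34] + [2, 28] -> [2, 3, 28, 34]
Merge: [10, 24, 45, 49] + [2, 3, 28, 34] -> [2, 3, 10, 24, 28, 34, 45, 49]

Final sorted array: [2, 3, 10, 24, 28, 34, 45, 49]

The merge sort proceeds by recursively splitting the array and merging sorted halves.
After all merges, the sorted array is [2, 3, 10, 24, 28, 34, 45, 49].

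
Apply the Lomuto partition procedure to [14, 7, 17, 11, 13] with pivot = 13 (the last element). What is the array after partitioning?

Lomuto partition with pivot = 13:

Initial array: [14, 7, 17, 11, 13]

arr[0]=14 > 13: no swap
arr[1]=7 <= 13: swap with position 0, array becomes [7, 14, 17, 11, 13]
arr[2]=17 > 13: no swap
arr[3]=11 <= 13: swap with position 1, array becomes [7, 11, 17, 14, 13]

Place pivot at position 2: [7, 11, 13, 14, 17]
Pivot position: 2

After partitioning with pivot 13, the array becomes [7, 11, 13, 14, 17]. The pivot is placed at index 2. All elements to the left of the pivot are <= 13, and all elements to the right are > 13.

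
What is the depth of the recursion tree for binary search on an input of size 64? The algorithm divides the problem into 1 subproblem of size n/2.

For divide and conquer with division factor 2:

Problem sizes at each level:
Level 0: 64
Level 1: 32
Level 2: 16
Level 3: 8
Level 4: 4
Level 5: 2
Level 6: 1

The root is level 0 and the size-1 base case is level 6 (the tree spans levels 0 through 6, i.e. 7 levels counting the root), so the depth is the number of divisions: log_2(64) = 6

The recursion tree depth is log_2(64) = 6. At each level, the problem size is divided by 2, so it takes 6 divisions to reduce to a base case of size 1. The algorithm makes 1 recursive call at each level.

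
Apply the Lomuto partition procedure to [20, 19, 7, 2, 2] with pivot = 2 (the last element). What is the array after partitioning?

Lomuto partition with pivot = 2:

Initial array: [20, 19, 7, 2, 2]

arr[0]=20 > 2: no swap
arr[1]=19 > 2: no swap
arr[2]=7 > 2: no swap
arr[3]=2 <= 2: swap with position 0, array becomes [2, 19, 7, 20, 2]

Place pivot at position 1: [2, 2, 7, 20, 19]
Pivot position: 1

After partitioning with pivot 2, the array becomes [2, 2, 7, 20, 19]. The pivot is placed at index 1. All elements to the left of the pivot are <= 2, and all elements to the right are > 2.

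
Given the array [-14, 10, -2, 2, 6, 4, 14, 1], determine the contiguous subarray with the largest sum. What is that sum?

Using Kadane's algorithm on [-14, 10, -2, 2, 6, 4, 14, 1]:

Scanning through the array:
Position 1 (value 10): max_ending_here = 10, max_so_far = 10
Position 2 (value -2): max_ending_here = 8, max_so_far = 10
Position 3 (value 2): max_ending_here = 10, max_so_far = 10
Position 4 (value 6): max_ending_here = 16, max_so_far = 16
Position 5 (value 4): max_ending_here = 20, max_so_far = 20
Position 6 (value 14): max_ending_here = 34, max_so_far = 34
Position 7 (value 1): max_ending_here = 35, max_so_far = 35

Maximum subarray: [10, -2, 2, 6, 4, 14, 1]
Maximum sum: 35

The maximum subarray is [10, -2, 2, 6, 4, 14, 1] with sum 35. This subarray runs from index 1 to index 7.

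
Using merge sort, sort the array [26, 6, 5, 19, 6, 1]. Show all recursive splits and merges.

Merge sort trace:

Split: [26, 6, 5, 19, 6, 1] -> [26, 6, 5] and [19, 6, 1]
  Split: [26, 6, 5] -> [26] and [6, 5]
    Split: [6, 5] -> [6] and [5]
    Merge: [6] + [5] -> [5, 6]
  Merge: [26] + [5, 6] -> [5, 6, 26]
  Split: [19, 6, 1] -> [19] and [6, 1]
    Split: [6, 1] -> [6] and [1]
    Merge: [6] + [1] -> [1, 6]
  Merge: [19] + [1, 6] -> [1, 6, 19]
Merge: [5, 6, 26] + [1, 6, 19] -> [1, 5, 6, 6, 19, 26]

Final sorted array: [1, 5, 6, 6, 19, 26]

The merge sort proceeds by recursively splitting the array and merging sorted halves.
After all merges, the sorted array is [1, 5, 6, 6, 19, 26].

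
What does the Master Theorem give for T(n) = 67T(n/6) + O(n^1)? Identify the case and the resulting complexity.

Master Theorem for T(n) = 67T(n/6) + O(n^1):

a = 67, b = 6, c = 1
log_b(a) = log_6(67) = 2.3467

Case 1: c = 1 < log_6(67) = 2.3467
T(n) = O(n^(log_6 67))

For T(n) = 67T(n/6) + O(n^1): log_6(67) = 2.3467. This is Case 1 of the Master Theorem (c < log_b(a), work dominated by leaves), giving O(n^(log_6 67)).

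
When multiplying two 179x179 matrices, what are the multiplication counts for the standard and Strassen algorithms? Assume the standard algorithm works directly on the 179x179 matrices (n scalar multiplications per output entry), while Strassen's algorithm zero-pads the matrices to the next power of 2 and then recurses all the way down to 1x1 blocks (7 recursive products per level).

Matrix multiplication for 179x179 matrices:

Strassen's algorithm requires power-of-2 dimensions. Pad 179x179 to 256x256 (next power of 2).

Standard algorithm: 179^3 = 5735339 multiplications
Strassen's algorithm: 7^(log2(256)) = 7^8 = 5764801 multiplications
Difference: 5735339 - 5764801 = -29462 (Strassen uses MORE here due to padding overhead — for small or just-over-power-of-2 n, padding can outweigh the per-level savings)

Standard: 5735339 multiplications (179^3). Strassen: 5764801 multiplications (7^8, after padding to 256x256). Strassen reduces 8 recursive multiplications to 7 at each level.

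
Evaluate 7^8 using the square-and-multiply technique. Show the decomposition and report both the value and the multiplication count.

Computing 7^8 by squaring (build up from 7^1; each line after the first costs one multiplication):

7^1 = 7
7^2 = (7^1)^2 = 7^2 = 49
7^4 = (7^2)^2 = 49^2 = 2401
7^8 = (7^4)^2 = 2401^2 = 5764801

Result: 5764801
Multiplications needed: 3 (3 lines after 7^1)

7^8 = 5764801. Using exponentiation by squaring, this requires 3 multiplications. The key idea: if the exponent is even, square the half-power; if odd, multiply by the base once.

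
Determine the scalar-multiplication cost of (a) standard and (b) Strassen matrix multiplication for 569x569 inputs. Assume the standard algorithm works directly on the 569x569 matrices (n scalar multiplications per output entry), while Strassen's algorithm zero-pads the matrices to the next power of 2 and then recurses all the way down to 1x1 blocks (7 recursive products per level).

Matrix multiplication for 569x569 matrices:

Strassen's algorithm requires power-of-2 dimensions. Pad 569x569 to 1024x1024 (next power of 2).

Standard algorithm: 569^3 = 184220009 multiplications
Strassen's algorithm: 7^(log2(1024)) = 7^10 = 282475249 multiplications
Difference: 184220009 - 282475249 = -98255240 (Strassen uses MORE here due to padding overhead — for small or just-over-power-of-2 n, padding can outweigh the per-level savings)

Standard: 184220009 multiplications (569^3). Strassen: 282475249 multiplications (7^10, after padding to 1024x1024). Strassen reduces 8 recursive multiplications to 7 at each level.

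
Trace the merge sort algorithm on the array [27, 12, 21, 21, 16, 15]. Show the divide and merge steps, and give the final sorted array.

Merge sort trace:

Split: [27, 12, 21, 21, 16, 15] -> [27, 12, 21] and [21, 16, 15]
  Split: [27, 12, 21] -> [27] and [12, 21]
    Split: [12, 21] -> [12] and [21]
    Merge: [12] + [21] -> [12, 21]
  Merge: [27] + [12, 21] -> [12, 21, 27]
  Split: [21, 16, 15] -> [21] and [16, 15]
    Split: [16, 15] -> [16] and [15]
    Merge: [16] + [15] -> [15, 16]
  Merge: [21] + [15, 16] -> [15, 16, 21]
Merge: [12, 21, 27] + [15, 16, 21] -> [12, 15, 16, 21, 21, 27]

Final sorted array: [12, 15, 16, 21, 21, 27]

The merge sort proceeds by recursively splitting the array and merging sorted halves.
After all merges, the sorted array is [12, 15, 16, 21, 21, 27].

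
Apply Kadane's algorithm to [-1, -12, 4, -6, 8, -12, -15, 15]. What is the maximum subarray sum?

Using Kadane's algorithm on [-1, -12, 4, -6, 8, -12, -15, 15]:

Scanning through the array:
Position 1 (value -12): max_ending_here = -12, max_so_far = -1
Position 2 (value 4): max_ending_here = 4, max_so_far = 4
Position 3 (value -6): max_ending_here = -2, max_so_far = 4
Position 4 (value 8): max_ending_here = 8, max_so_far = 8
Position 5 (value -12): max_ending_here = -4, max_so_far = 8
Position 6 (value -15): max_ending_here = -15, max_so_far = 8
Position 7 (value 15): max_ending_here = 15, max_so_far = 15

Maximum subarray: [15]
Maximum sum: 15

The maximum subarray is [15] with sum 15. This subarray runs from index 7 to index 7.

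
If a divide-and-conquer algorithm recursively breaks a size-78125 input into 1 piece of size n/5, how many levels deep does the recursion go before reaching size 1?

For divide and conquer with division factor 5:

Problem sizes at each level:
Level 0: 78125
Level 1: 15625
Level 2: 3125
Level 3: 625
Level 4: 125
Level 5: 25
Level 6: 5
Level 7: 1

The root is level 0 and the size-1 base case is level 7 (the tree spans levels 0 through 7, i.e. 8 levels counting the root), so the depth is the number of divisions: log_5(78125) = 7

The recursion tree depth is log_5(78125) = 7. At each level, the problem size is divided by 5, so it takes 7 divisions to reduce to a base case of size 1. The algorithm makes 1 recursive call at each level.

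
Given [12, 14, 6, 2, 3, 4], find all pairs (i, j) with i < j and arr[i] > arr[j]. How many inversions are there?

Finding inversions in [12, 14, 6, 2, 3, 4]:

(0, 2): arr[0]=12 > arr[2]=6
(0, 3): arr[0]=12 > arr[3]=2
(0, 4): arr[0]=12 > arr[4]=3
(0, 5): arr[0]=12 > arr[5]=4
(1, 2): arr[1]=14 > arr[2]=6
(1, 3): arr[1]=14 > arr[3]=2
(1, 4): arr[1]=14 > arr[4]=3
(1, 5): arr[1]=14 > arr[5]=4
(2, 3): arr[2]=6 > arr[3]=2
(2, 4): arr[2]=6 > arr[4]=3
(2, 5): arr[2]=6 > arr[5]=4

Total inversions: 11

The array has 11 inversion(s): (0,2), (0,3), (0,4), (0,5), (1,2), (1,3), (1,4), (1,5), (2,3), (2,4), (2,5). Each pair (i,j) satisfies i < j and arr[i] > arr[j].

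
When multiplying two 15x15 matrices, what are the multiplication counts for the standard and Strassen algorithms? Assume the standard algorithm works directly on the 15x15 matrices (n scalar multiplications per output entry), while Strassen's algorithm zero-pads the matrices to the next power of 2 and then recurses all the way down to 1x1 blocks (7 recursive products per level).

Matrix multiplication for 15x15 matrices:

Strassen's algorithm requires power-of-2 dimensions. Pad 15x15 to 16x16 (next power of 2).

Standard algorithm: 15^3 = 3375 multiplications
Strassen's algorithm: 7^(log2(16)) = 7^4 = 2401 multiplications
Savings: 3375 - 2401 = 974 multiplications

Standard: 3375 multiplications (15^3). Strassen: 2401 multiplications (7^4, after padding to 16x16). Strassen reduces 8 recursive multiplications to 7 at each level.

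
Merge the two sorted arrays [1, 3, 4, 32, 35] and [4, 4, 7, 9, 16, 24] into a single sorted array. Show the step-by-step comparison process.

Merging process:

Compare 1 vs 4: take 1 from left. Merged: [1]
Compare 3 vs 4: take 3 from left. Merged: [1, 3]
Compare 4 vs 4: take 4 from left. Merged: [1, 3, 4]
Compare 32 vs 4: take 4 from right. Merged: [1, 3, 4, 4]
Compare 32 vs 4: take 4 from right. Merged: [1, 3, 4, 4, 4]
Compare 32 vs 7: take 7 from right. Merged: [1, 3, 4, 4, 4, 7]
Compare 32 vs 9: take 9 from right. Merged: [1, 3, 4, 4, 4, 7, 9]
Compare 32 vs 16: take 16 from right. Merged: [1, 3, 4, 4, 4, 7, 9, 16]
Compare 32 vs 24: take 24 from right. Merged: [1, 3, 4, 4, 4, 7, 9, 16, 24]
Append remaining from left: [32, 35]. Merged: [1, 3, 4, 4, 4, 7, 9, 16, 24, 32, 35]

Final merged array: [1, 3, 4, 4, 4, 7, 9, 16, 24, 32, 35]
Total comparisons: 9

The merged array is [1, 3, 4, 4, 4, 7, 9, 16, 24, 32, 35], requiring 9 comparisons. The merge step runs in O(n) time where n is the total number of elements.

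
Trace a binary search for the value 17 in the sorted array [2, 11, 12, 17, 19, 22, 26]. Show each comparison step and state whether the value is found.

Binary search for 17 in [2, 11, 12, 17, 19, 22, 26]:

lo=0, hi=6, mid=3, arr[mid]=17 -> Found target at index 3!

Binary search finds 17 at index 3 after 1 comparisons. The search repeatedly halves the search space by comparing with the middle element.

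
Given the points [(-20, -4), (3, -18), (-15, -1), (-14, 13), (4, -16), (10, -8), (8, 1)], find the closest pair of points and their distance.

Computing all pairwise distances among 7 points:

d((-20, -4), (3, -18)) = 26.9258
d((-20, -4), (-15, -1)) = 5.831
d((-20, -4), (-14, 13)) = 18.0278
d((-20, -4), (4, -16)) = 26.8328
d((-20, -4), (10, -8)) = 30.2655
d((-20, -4), (8, 1)) = 28.4429
d((3, -18), (-15, -1)) = 24.7588
d((3, -18), (-14, 13)) = 35.3553
d((3, -18), (4, -16)) = 2.2361 <-- minimum
d((3, -18), (10, -8)) = 12.2066
d((3, -18), (8, 1)) = 19.6469
d((-15, -1), (-14, 13)) = 14.0357
d((-15, -1), (4, -16)) = 24.2074
d((-15, -1), (10, -8)) = 25.9615
d((-15, -1), (8, 1)) = 23.0868
d((-14, 13), (4, -16)) = 34.1321
d((-14, 13), (10, -8)) = 31.8904
d((-14, 13), (8, 1)) = 25.0599
d((4, -16), (10, -8)) = 10.0
d((4, -16), (8, 1)) = 17.4642
d((10, -8), (8, 1)) = 9.2195

Closest pair: (3, -18) and (4, -16) with distance 2.2361

The closest pair is (3, -18) and (4, -16) with Euclidean distance 2.2361. For 7 points, brute-force pairwise comparison is shown above. For large n, the divide-and-conquer algorithm (sort by x, recurse on halves, check the dividing strip) achieves O(n log n).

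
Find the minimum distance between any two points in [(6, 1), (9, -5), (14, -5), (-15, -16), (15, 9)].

Computing all pairwise distances among 5 points:

d((6, 1), (9, -5)) = 6.7082
d((6, 1), (14, -5)) = 10.0
d((6, 1), (-15, -16)) = 27.0185
d((6, 1), (15, 9)) = 12.0416
d((9, -5), (14, -5)) = 5.0 <-- minimum
d((9, -5), (-15, -16)) = 26.4008
d((9, -5), (15, 9)) = 15.2315
d((14, -5), (-15, -16)) = 31.0161
d((14, -5), (15, 9)) = 14.0357
d((-15, -16), (15, 9)) = 39.0512

Closest pair: (9, -5) and (14, -5) with distance 5.0

The closest pair is (9, -5) and (14, -5) with Euclidean distance 5.0. For 5 points, brute-force pairwise comparison is shown above. For large n, the divide-and-conquer algorithm (sort by x, recurse on halves, check the dividing strip) achieves O(n log n).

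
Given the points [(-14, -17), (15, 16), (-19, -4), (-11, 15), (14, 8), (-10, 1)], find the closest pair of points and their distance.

Computing all pairwise distances among 6 points:

d((-14, -17), (15, 16)) = 43.9318
d((-14, -17), (-19, -4)) = 13.9284
d((-14, -17), (-11, 15)) = 32.1403
d((-14, -17), (14, 8)) = 37.5366
d((-14, -17), (-10, 1)) = 18.4391
d((15, 16), (-19, -4)) = 39.4462
d((15, 16), (-11, 15)) = 26.0192
d((15, 16), (14, 8)) = 8.0623 <-- minimum
d((15, 16), (-10, 1)) = 29.1548
d((-19, -4), (-11, 15)) = 20.6155
d((-19, -4), (14, 8)) = 35.1141
d((-19, -4), (-10, 1)) = 10.2956
d((-11, 15), (14, 8)) = 25.9615
d((-11, 15), (-10, 1)) = 14.0357
d((14, 8), (-10, 1)) = 25.0

Closest pair: (15, 16) and (14, 8) with distance 8.0623

The closest pair is (15, 16) and (14, 8) with Euclidean distance 8.0623. For 6 points, brute-force pairwise comparison is shown above. For large n, the divide-and-conquer algorithm (sort by x, recurse on halves, check the dividing strip) achieves O(n log n).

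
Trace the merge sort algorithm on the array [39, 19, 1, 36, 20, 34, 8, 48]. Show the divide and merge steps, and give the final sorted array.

Merge sort trace:

Split: [39, 19, 1, 36, 20, 34, 8, 48] -> [39, 19, 1, 36] and [20, 34, 8, 48]
  Split: [39, 19, 1, 36] -> [39, 19] and [1, 36]
    Split: [39, 19] -> [39] and [19]
    Merge: [39] + [19] -> [19, 39]
    Split: [1, 36] -> [1] and [36]
    Merge: [1] + [36] -> [1, 36]
  Merge: [19, 39] + [1, 36] -> [1, 19, 36, 39]
  Split: [20, 34, 8, 48] -> [20, 34] and [8, 48]
    Split: [20, 34] -> [20] and [34]
    Merge: [20] + [34] -> [20, 34]
    Split: [8, 48] -> [8] and [48]
    Merge: [8] + [48] -> [8, 48]
  Merge: [20, 34] + [8, 48] -> [8, 20, 34, 48]
Merge: [1, 19, 36, 39] + [8, 20, 34, 48] -> [1, 8, 19, 20, 34, 36, 39, 48]

Final sorted array: [1, 8, 19, 20, 34, 36, 39, 48]

The merge sort proceeds by recursively splitting the array and merging sorted halves.
After all merges, the sorted array is [1, 8, 19, 20, 34, 36, 39, 48].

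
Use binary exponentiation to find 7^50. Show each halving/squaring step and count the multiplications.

Computing 7^50 by squaring (build up from 7^1; each line after the first costs one multiplication):

7^1 = 7
7^2 = (7^1)^2 = 7^2 = 49
7^3 = 7 * 7^2 = 7 * 49 = 343
7^6 = (7^3)^2 = 343^2 = 117649
7^12 = (7^6)^2 = 117649^2 = 13841287201
7^24 = (7^12)^2 = 13841287201^2 = 191581231380566414401
7^25 = 7 * 7^24 = 7 * 191581231380566414401 = 1341068619663964900807
7^50 = (7^25)^2 = 1341068619663964900807^2 = 1798465042647412146620280340569649349251249

Result: 1798465042647412146620280340569649349251249
Multiplications needed: 7 (7 lines after 7^1)

7^50 = 1798465042647412146620280340569649349251249. Using exponentiation by squaring, this requires 7 multiplications. The key idea: if the exponent is even, square the half-power; if odd, multiply by the base once.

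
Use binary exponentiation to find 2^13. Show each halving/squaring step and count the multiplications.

Computing 2^13 by squaring (build up from 2^1; each line after the first costs one multiplication):

2^1 = 2
2^2 = (2^1)^2 = 2^2 = 4
2^3 = 2 * 2^2 = 2 * 4 = 8
2^6 = (2^3)^2 = 8^2 = 64
2^12 = (2^6)^2 = 64^2 = 4096
2^13 = 2 * 2^12 = 2 * 4096 = 8192

Result: 8192
Multiplications needed: 5 (5 lines after 2^1)

2^13 = 8192. Using exponentiation by squaring, this requires 5 multiplications. The key idea: if the exponent is even, square the half-power; if odd, multiply by the base once.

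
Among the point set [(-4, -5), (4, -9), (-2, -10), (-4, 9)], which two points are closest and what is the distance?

Computing all pairwise distances among 4 points:

d((-4, -5), (4, -9)) = 8.9443
d((-4, -5), (-2, -10)) = 5.3852 <-- minimum
d((-4, -5), (-4, 9)) = 14.0
d((4, -9), (-2, -10)) = 6.0828
d((4, -9), (-4, 9)) = 19.6977
d((-2, -10), (-4, 9)) = 19.105

Closest pair: (-4, -5) and (-2, -10) with distance 5.3852

The closest pair is (-4, -5) and (-2, -10) with Euclidean distance 5.3852. For 4 points, brute-force pairwise comparison is shown above. For large n, the divide-and-conquer algorithm (sort by x, recurse on halves, check the dividing strip) achieves O(n log n).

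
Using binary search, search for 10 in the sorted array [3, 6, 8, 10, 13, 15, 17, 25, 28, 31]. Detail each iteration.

Binary search for 10 in [3, 6, 8, 10, 13, 15, 17, 25, 28, 31]:

lo=0, hi=9, mid=4, arr[mid]=13 -> 13 > 10, search left half
lo=0, hi=3, mid=1, arr[mid]=6 -> 6 < 10, search right half
lo=2, hi=3, mid=2, arr[mid]=8 -> 8 < 10, search right half
lo=3, hi=3, mid=3, arr[mid]=10 -> Found target at index 3!

Binary search finds 10 at index 3 after 4 comparisons. The search repeatedly halves the search space by comparing with the middle element.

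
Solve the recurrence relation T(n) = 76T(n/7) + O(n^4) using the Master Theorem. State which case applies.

Master Theorem for T(n) = 76T(n/7) + O(n^4):

a = 76, b = 7, c = 4
log_b(a) = log_7(76) = 2.2256

Case 3: c = 4 > log_7(76) = 2.2256
T(n) = O(n^4) = O(n^4)

For T(n) = 76T(n/7) + O(n^4): log_7(76) = 2.2256. This is Case 3 of the Master Theorem (c > log_b(a), work dominated by root), giving O(n^4).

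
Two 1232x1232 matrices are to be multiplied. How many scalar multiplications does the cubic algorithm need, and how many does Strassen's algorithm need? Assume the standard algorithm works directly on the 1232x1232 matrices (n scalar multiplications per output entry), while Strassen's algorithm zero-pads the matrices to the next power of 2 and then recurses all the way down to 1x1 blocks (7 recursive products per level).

Matrix multiplication for 1232x1232 matrices:

Strassen's algorithm requires power-of-2 dimensions. Pad 1232x1232 to 2048x2048 (next power of 2).

Standard algorithm: 1232^3 = 1869959168 multiplications
Strassen's algorithm: 7^(log2(2048)) = 7^11 = 1977326743 multiplications
Difference: 1869959168 - 1977326743 = -107367575 (Strassen uses MORE here due to padding overhead — for small or just-over-power-of-2 n, padding can outweigh the per-level savings)

Standard: 1869959168 multiplications (1232^3). Strassen: 1977326743 multiplications (7^11, after padding to 2048x2048). Strassen reduces 8 recursive multiplications to 7 at each level.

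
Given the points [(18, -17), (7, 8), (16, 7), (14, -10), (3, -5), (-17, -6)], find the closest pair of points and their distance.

Computing all pairwise distances among 6 points:

d((18, -17), (7, 8)) = 27.313
d((18, -17), (16, 7)) = 24.0832
d((18, -17), (14, -10)) = 8.0623 <-- minimum
d((18, -17), (3, -5)) = 19.2094
d((18, -17), (-17, -6)) = 36.6879
d((7, 8), (16, 7)) = 9.0554
d((7, 8), (14, -10)) = 19.3132
d((7, 8), (3, -5)) = 13.6015
d((7, 8), (-17, -6)) = 27.7849
d((16, 7), (14, -10)) = 17.1172
d((16, 7), (3, -5)) = 17.6918
d((16, 7), (-17, -6)) = 35.4683
d((14, -10), (3, -5)) = 12.083
d((14, -10), (-17, -6)) = 31.257
d((3, -5), (-17, -6)) = 20.025

Closest pair: (18, -17) and (14, -10) with distance 8.0623

The closest pair is (18, -17) and (14, -10) with Euclidean distance 8.0623. For 6 points, brute-force pairwise comparison is shown above. For large n, the divide-and-conquer algorithm (sort by x, recurse on halves, check the dividing strip) achieves O(n log n).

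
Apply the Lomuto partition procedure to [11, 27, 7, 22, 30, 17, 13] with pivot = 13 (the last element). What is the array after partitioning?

Lomuto partition with pivot = 13:

Initial array: [11, 27, 7, 22, 30, 17, 13]

arr[0]=11 <= 13: swap with position 0, array becomes [11, 27, 7, 22, 30, 17, 13]
arr[1]=27 > 13: no swap
arr[2]=7 <= 13: swap with position 1, array becomes [11, 7, 27, 22, 30, 17, 13]
arr[3]=22 > 13: no swap
arr[4]=30 > 13: no swap
arr[5]=17 > 13: no swap

Place pivot at position 2: [11, 7, 13, 22, 30, 17, 27]
Pivot position: 2

After partitioning with pivot 13, the array becomes [11, 7, 13, 22, 30, 17, 27]. The pivot is placed at index 2. All elements to the left of the pivot are <= 13, and all elements to the right are > 13.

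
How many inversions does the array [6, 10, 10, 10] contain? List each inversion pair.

Finding inversions in [6, 10, 10, 10]:


Total inversions: 0

The array has 0 inversions. It is already sorted.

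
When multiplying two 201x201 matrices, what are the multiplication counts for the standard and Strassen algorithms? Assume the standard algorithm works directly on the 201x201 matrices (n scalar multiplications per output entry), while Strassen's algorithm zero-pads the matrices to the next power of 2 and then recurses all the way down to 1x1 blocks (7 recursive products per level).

Matrix multiplication for 201x201 matrices:

Strassen's algorithm requires power-of-2 dimensions. Pad 201x201 to 256x256 (next power of 2).

Standard algorithm: 201^3 = 8120601 multiplications
Strassen's algorithm: 7^(log2(256)) = 7^8 = 5764801 multiplications
Savings: 8120601 - 5764801 = 2355800 multiplications

Standard: 8120601 multiplications (201^3). Strassen: 5764801 multiplications (7^8, after padding to 256x256). Strassen reduces 8 recursive multiplications to 7 at each level.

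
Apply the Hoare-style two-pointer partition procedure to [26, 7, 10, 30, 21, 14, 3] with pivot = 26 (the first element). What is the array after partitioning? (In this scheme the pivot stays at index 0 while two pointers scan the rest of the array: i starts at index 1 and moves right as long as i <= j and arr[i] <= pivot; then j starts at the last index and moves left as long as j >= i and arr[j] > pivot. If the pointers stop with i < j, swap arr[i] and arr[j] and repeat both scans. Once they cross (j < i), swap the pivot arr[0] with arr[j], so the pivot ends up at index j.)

Hoare-style two-pointer partition with pivot = 26:

Initial array: [26, 7, 10, 30, 21, 14, 3]

Pointers start at i = 1, j = 6.
i stops at index 3 (arr[3]=30 > 26), j stops at index 6 (arr[6]=3 <= 26): swap arr[3] and arr[6], array becomes [26, 7, 10, 3, 21, 14, 30]
i ends at 6, j ends at 5: the pointers have crossed (j < i), so scanning stops.

Swap pivot arr[0] with arr[5] to place pivot at position 5: [14, 7, 10, 3, 21, 26, 30]
Pivot position: 5

After partitioning with pivot 26, the array becomes [14, 7, 10, 3, 21, 26, 30]. The pivot is placed at index 5. All elements to the left of the pivot are <= 26, and all elements to the right are > 26.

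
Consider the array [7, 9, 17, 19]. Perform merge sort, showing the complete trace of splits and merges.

Merge sort trace:

Split: [7, 9, 17, 19] -> [7, 9] and [17, 19]
  Split: [7, 9] -> [7] and [9]
  Merge: [7] + [9] -> [7, 9]
  Split: [17, 19] -> [17] and [19]
  Merge: [17] + [19] -> [17, 19]
Merge: [7, 9] + [17, 19] -> [7, 9, 17, 19]

Final sorted array: [7, 9, 17, 19]

The merge sort proceeds by recursively splitting the array and merging sorted halves.
After all merges, the sorted array is [7, 9, 17, 19].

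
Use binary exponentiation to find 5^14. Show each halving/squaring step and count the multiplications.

Computing 5^14 by squaring (build up from 5^1; each line after the first costs one multiplication):

5^1 = 5
5^2 = (5^1)^2 = 5^2 = 25
5^3 = 5 * 5^2 = 5 * 25 = 125
5^6 = (5^3)^2 = 125^2 = 15625
5^7 = 5 * 5^6 = 5 * 15625 = 78125
5^14 = (5^7)^2 = 78125^2 = 6103515625

Result: 6103515625
Multiplications needed: 5 (5 lines after 5^1)

5^14 = 6103515625. Using exponentiation by squaring, this requires 5 multiplications. The key idea: if the exponent is even, square the half-power; if odd, multiply by the base once.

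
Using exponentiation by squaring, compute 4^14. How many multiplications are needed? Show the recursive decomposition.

Computing 4^14 by squaring (build up from 4^1; each line after the first costs one multiplication):

4^1 = 4
4^2 = (4^1)^2 = 4^2 = 16
4^3 = 4 * 4^2 = 4 * 16 = 64
4^6 = (4^3)^2 = 64^2 = 4096
4^7 = 4 * 4^6 = 4 * 4096 = 16384
4^14 = (4^7)^2 = 16384^2 = 268435456

Result: 268435456
Multiplications needed: 5 (5 lines after 4^1)

4^14 = 268435456. Using exponentiation by squaring, this requires 5 multiplications. The key idea: if the exponent is even, square the half-power; if odd, multiply by the base once.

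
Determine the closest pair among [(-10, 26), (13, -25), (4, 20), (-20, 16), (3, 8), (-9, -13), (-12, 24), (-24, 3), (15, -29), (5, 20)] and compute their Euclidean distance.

Computing all pairwise distances among 10 points:

d((-10, 26), (13, -25)) = 55.9464
d((-10, 26), (4, 20)) = 15.2315
d((-10, 26), (-20, 16)) = 14.1421
d((-10, 26), (3, 8)) = 22.2036
d((-10, 26), (-9, -13)) = 39.0128
d((-10, 26), (-12, 24)) = 2.8284
d((-10, 26), (-24, 3)) = 26.9258
d((-10, 26), (15, -29)) = 60.4152
d((-10, 26), (5, 20)) = 16.1555
d((13, -25), (4, 20)) = 45.8912
d((13, -25), (-20, 16)) = 52.6308
d((13, -25), (3, 8)) = 34.4819
d((13, -25), (-9, -13)) = 25.0599
d((13, -25), (-12, 24)) = 55.0091
d((13, -25), (-24, 3)) = 46.4004
d((13, -25), (15, -29)) = 4.4721
d((13, -25), (5, 20)) = 45.7056
d((4, 20), (-20, 16)) = 24.3311
d((4, 20), (3, 8)) = 12.0416
d((4, 20), (-9, -13)) = 35.4683
d((4, 20), (-12, 24)) = 16.4924
d((4, 20), (-24, 3)) = 32.7567
d((4, 20), (15, -29)) = 50.2195
d((4, 20), (5, 20)) = 1.0 <-- minimum
d((-20, 16), (3, 8)) = 24.3516
d((-20, 16), (-9, -13)) = 31.0161
d((-20, 16), (-12, 24)) = 11.3137
d((-20, 16), (-24, 3)) = 13.6015
d((-20, 16), (15, -29)) = 57.0088
d((-20, 16), (5, 20)) = 25.318
d((3, 8), (-9, -13)) = 24.1868
d((3, 8), (-12, 24)) = 21.9317
d((3, 8), (-24, 3)) = 27.4591
d((3, 8), (15, -29)) = 38.8973
d((3, 8), (5, 20)) = 12.1655
d((-9, -13), (-12, 24)) = 37.1214
d((-9, -13), (-24, 3)) = 21.9317
d((-9, -13), (15, -29)) = 28.8444
d((-9, -13), (5, 20)) = 35.8469
d((-12, 24), (-24, 3)) = 24.1868
d((-12, 24), (15, -29)) = 59.4811
d((-12, 24), (5, 20)) = 17.4642
d((-24, 3), (15, -29)) = 50.448
d((-24, 3), (5, 20)) = 33.6155
d((15, -29), (5, 20)) = 50.01

Closest pair: (4, 20) and (5, 20) with distance 1.0

The closest pair is (4, 20) and (5, 20) with Euclidean distance 1.0. For 10 points, brute-force pairwise comparison is shown above. For large n, the divide-and-conquer algorithm (sort by x, recurse on halves, check the dividing strip) achieves O(n log n).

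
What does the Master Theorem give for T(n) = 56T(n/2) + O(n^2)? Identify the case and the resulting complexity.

Master Theorem for T(n) = 56T(n/2) + O(n^2):

a = 56, b = 2, c = 2
log_b(a) = log_2(56) = 5.8074

Case 1: c = 2 < log_2(56) = 5.8074
T(n) = O(n^(log_2 56))

For T(n) = 56T(n/2) + O(n^2): log_2(56) = 5.8074. This is Case 1 of the Master Theorem (c < log_b(a), work dominated by leaves), giving O(n^(log_2 56)).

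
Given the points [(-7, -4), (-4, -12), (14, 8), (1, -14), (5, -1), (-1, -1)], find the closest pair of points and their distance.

Computing all pairwise distances among 6 points:

d((-7, -4), (-4, -12)) = 8.544
d((-7, -4), (14, 8)) = 24.1868
d((-7, -4), (1, -14)) = 12.8062
d((-7, -4), (5, -1)) = 12.3693
d((-7, -4), (-1, -1)) = 6.7082
d((-4, -12), (14, 8)) = 26.9072
d((-4, -12), (1, -14)) = 5.3852 <-- minimum
d((-4, -12), (5, -1)) = 14.2127
d((-4, -12), (-1, -1)) = 11.4018
d((14, 8), (1, -14)) = 25.5539
d((14, 8), (5, -1)) = 12.7279
d((14, 8), (-1, -1)) = 17.4929
d((1, -14), (5, -1)) = 13.6015
d((1, -14), (-1, -1)) = 13.1529
d((5, -1), (-1, -1)) = 6.0

Closest pair: (-4, -12) and (1, -14) with distance 5.3852

The closest pair is (-4, -12) and (1, -14) with Euclidean distance 5.3852. For 6 points, brute-force pairwise comparison is shown above. For large n, the divide-and-conquer algorithm (sort by x, recurse on halves, check the dividing strip) achieves O(n log n).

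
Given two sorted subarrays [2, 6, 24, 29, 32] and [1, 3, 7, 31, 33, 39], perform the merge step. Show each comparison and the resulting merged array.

Merging process:

Compare 2 vs 1: take 1 from right. Merged: [1]
Compare 2 vs 3: take 2 from left. Merged: [1, 2]
Compare 6 vs 3: take 3 from right. Merged: [1, 2, 3]
Compare 6 vs 7: take 6 from left. Merged: [1, 2, 3, 6]
Compare 24 vs 7: take 7 from right. Merged: [1, 2, 3, 6, 7]
Compare 24 vs 31: take 24 from left. Merged: [1, 2, 3, 6, 7, 24]
Compare 29 vs 31: take 29 from left. Merged: [1, 2, 3, 6, 7, 24, 29]
Compare 32 vs 31: take 31 from right. Merged: [1, 2, 3, 6, 7, 24, 29, 31]
Compare 32 vs 33: take 32 from left. Merged: [1, 2, 3, 6, 7, 24, 29, 31, 32]
Append remaining from right: [33, 39]. Merged: [1, 2, 3, 6, 7, 24, 29, 31, 32, 33, 39]

Final merged array: [1, 2, 3, 6, 7, 24, 29, 31, 32, 33, 39]
Total comparisons: 9

The merged array is [1, 2, 3, 6, 7, 24, 29, 31, 32, 33, 39], requiring 9 comparisons. The merge step runs in O(n) time where n is the total number of elements.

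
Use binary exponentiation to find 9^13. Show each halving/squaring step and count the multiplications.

Computing 9^13 by squaring (build up from 9^1; each line after the first costs one multiplication):

9^1 = 9
9^2 = (9^1)^2 = 9^2 = 81
9^3 = 9 * 9^2 = 9 * 81 = 729
9^6 = (9^3)^2 = 729^2 = 531441
9^12 = (9^6)^2 = 531441^2 = 282429536481
9^13 = 9 * 9^12 = 9 * 282429536481 = 2541865828329

Result: 2541865828329
Multiplications needed: 5 (5 lines after 9^1)

9^13 = 2541865828329. Using exponentiation by squaring, this requires 5 multiplications. The key idea: if the exponent is even, square the half-power; if odd, multiply by the base once.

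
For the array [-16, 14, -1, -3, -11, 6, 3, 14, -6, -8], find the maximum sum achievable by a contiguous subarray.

Using Kadane's algorithm on [-16, 14, -1, -3, -11, 6, 3, 14, -6, -8]:

Scanning through the array:
Position 1 (value 14): max_ending_here = 14, max_so_far = 14
Position 2 (value -1): max_ending_here = 13, max_so_far = 14
Position 3 (value -3): max_ending_here = 10, max_so_far = 14
Position 4 (value -11): max_ending_here = -1, max_so_far = 14
Position 5 (value 6): max_ending_here = 6, max_so_far = 14
Position 6 (value 3): max_ending_here = 9, max_so_far = 14
Position 7 (value 14): max_ending_here = 23, max_so_far = 23
Position 8 (value -6): max_ending_here = 17, max_so_far = 23
Position 9 (value -8): max_ending_here = 9, max_so_far = 23

Maximum subarray: [6, 3, 14]
Maximum sum: 23

The maximum subarray is [6, 3, 14] with sum 23. This subarray runs from index 5 to index 7.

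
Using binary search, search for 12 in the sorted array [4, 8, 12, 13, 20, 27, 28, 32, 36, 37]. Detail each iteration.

Binary search for 12 in [4, 8, 12, 13, 20, 27, 28, 32, 36, 37]:

lo=0, hi=9, mid=4, arr[mid]=20 -> 20 > 12, search left half
lo=0, hi=3, mid=1, arr[mid]=8 -> 8 < 12, search right half
lo=2, hi=3, mid=2, arr[mid]=12 -> Found target at index 2!

Binary search finds 12 at index 2 after 3 comparisons. The search repeatedly halves the search space by comparing with the middle element.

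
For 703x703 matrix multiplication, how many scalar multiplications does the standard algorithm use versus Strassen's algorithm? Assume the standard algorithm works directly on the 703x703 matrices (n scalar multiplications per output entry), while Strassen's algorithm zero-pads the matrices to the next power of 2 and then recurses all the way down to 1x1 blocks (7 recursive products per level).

Matrix multiplication for 703x703 matrices:

Strassen's algorithm requires power-of-2 dimensions. Pad 703x703 to 1024x1024 (next power of 2).

Standard algorithm: 703^3 = 347428927 multiplications
Strassen's algorithm: 7^(log2(1024)) = 7^10 = 282475249 multiplications
Savings: 347428927 - 282475249 = 64953678 multiplications

Standard: 347428927 multiplications (703^3). Strassen: 282475249 multiplications (7^10, after padding to 1024x1024). Strassen reduces 8 recursive multiplications to 7 at each level.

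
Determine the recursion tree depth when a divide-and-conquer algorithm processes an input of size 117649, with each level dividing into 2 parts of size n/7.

For divide and conquer with division factor 7:

Problem sizes at each level:
Level 0: 117649
Level 1: 16807
Level 2: 2401
Level 3: 343
Level 4: 49
Level 5: 7
Level 6: 1

The root is level 0 and the size-1 base case is level 6 (the tree spans levels 0 through 6, i.e. 7 levels counting the root), so the depth is the number of divisions: log_7(117649) = 6

The recursion tree depth is log_7(117649) = 6. At each level, the problem size is divided by 7, so it takes 6 divisions to reduce to a base case of size 1. The algorithm makes 2 recursive calls at each level.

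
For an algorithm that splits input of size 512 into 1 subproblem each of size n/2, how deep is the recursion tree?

For divide and conquer with division factor 2:

Problem sizes at each level:
Level 0: 512
Level 1: 256
Level 2: 128
Level 3: 64
Level 4: 32
Level 5: 16
Level 6: 8
Level 7: 4
Level 8: 2
Level 9: 1

The root is level 0 and the size-1 base case is level 9 (the tree spans levels 0 through 9, i.e. 10 levels counting the root), so the depth is the number of divisions: log_2(512) = 9

The recursion tree depth is log_2(512) = 9. At each level, the problem size is divided by 2, so it takes 9 divisions to reduce to a base case of size 1. The algorithm makes 1 recursive call at each level.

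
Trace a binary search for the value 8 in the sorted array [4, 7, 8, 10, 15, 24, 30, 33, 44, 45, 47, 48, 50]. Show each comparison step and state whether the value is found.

Binary search for 8 in [4, 7, 8, 10, 15, 24, 30, 33, 44, 45, 47, 48, 50]:

lo=0, hi=12, mid=6, arr[mid]=30 -> 30 > 8, search left half
lo=0, hi=5, mid=2, arr[mid]=8 -> Found target at index 2!

Binary search finds 8 at index 2 after 2 comparisons. The search repeatedly halves the search space by comparing with the middle element.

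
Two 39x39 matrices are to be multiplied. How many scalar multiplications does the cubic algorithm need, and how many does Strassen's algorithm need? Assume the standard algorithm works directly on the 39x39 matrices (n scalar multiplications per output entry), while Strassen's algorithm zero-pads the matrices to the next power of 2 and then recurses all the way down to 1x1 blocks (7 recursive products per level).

Matrix multiplication for 39x39 matrices:

Strassen's algorithm requires power-of-2 dimensions. Pad 39x39 to 64x64 (next power of 2).

Standard algorithm: 39^3 = 59319 multiplications
Strassen's algorithm: 7^(log2(64)) = 7^6 = 117649 multiplications
Difference: 59319 - 117649 = -58330 (Strassen uses MORE here due to padding overhead — for small or just-over-power-of-2 n, padding can outweigh the per-level savings)

Standard: 59319 multiplications (39^3). Strassen: 117649 multiplications (7^6, after padding to 64x64). Strassen reduces 8 recursive multiplications to 7 at each level.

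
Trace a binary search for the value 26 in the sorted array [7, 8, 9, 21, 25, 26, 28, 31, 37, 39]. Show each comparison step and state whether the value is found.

Binary search for 26 in [7, 8, 9, 21, 25, 26, 28, 31, 37, 39]:

lo=0, hi=9, mid=4, arr[mid]=25 -> 25 < 26, search right half
lo=5, hi=9, mid=7, arr[mid]=31 -> 31 > 26, search left half
lo=5, hi=6, mid=5, arr[mid]=26 -> Found target at index 5!

Binary search finds 26 at index 5 after 3 comparisons. The search repeatedly halves the search space by comparing with the middle element.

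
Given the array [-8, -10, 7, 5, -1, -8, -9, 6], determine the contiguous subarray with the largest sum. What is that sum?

Using Kadane's algorithm on [-8, -10, 7, 5, -1, -8, -9, 6]:

Scanning through the array:
Position 1 (value -10): max_ending_here = -10, max_so_far = -8
Position 2 (value 7): max_ending_here = 7, max_so_far = 7
Position 3 (value 5): max_ending_here = 12, max_so_far = 12
Position 4 (value -1): max_ending_here = 11, max_so_far = 12
Position 5 (value -8): max_ending_here = 3, max_so_far = 12
Position 6 (value -9): max_ending_here = -6, max_so_far = 12
Position 7 (value 6): max_ending_here = 6, max_so_far = 12

Maximum subarray: [7, 5]
Maximum sum: 12

The maximum subarray is [7, 5] with sum 12. This subarray runs from index 2 to index 3.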